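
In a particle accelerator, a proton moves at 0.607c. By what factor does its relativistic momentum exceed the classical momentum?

p_rel = γmv, p_class = mv
Ratio = γ = 1/√(1 - 0.607²)
= 1/√(0.631551) = 1.258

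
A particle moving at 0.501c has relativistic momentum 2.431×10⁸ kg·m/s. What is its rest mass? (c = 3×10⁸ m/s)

γ = 1/√(1 - 0.501²) = 1.155
v = 0.501 × 3×10⁸ = 1.503×10⁸ m/s
m = p/(γv) = 2.431×10⁸/(1.155 × 1.503×10⁸) = 1.400 kg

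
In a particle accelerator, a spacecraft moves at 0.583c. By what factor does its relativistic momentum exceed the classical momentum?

p_rel = γmv, p_class = mv
Ratio = γ = 1/√(1 - 0.583²)
= 1/√(0.660111) = 1.231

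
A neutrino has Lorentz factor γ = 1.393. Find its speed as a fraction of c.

From γ = 1/√(1 - v²/c²):
1/γ² = 1/1.393² = 0.5153
v²/c² = 1 - 0.5153 = 0.4847
v/c = √(0.4847) = 0.6962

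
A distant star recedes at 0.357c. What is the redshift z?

β = 0.357
(1+β)/(1-β) = 1.357/0.643 = 2.1104
√(2.1104) = 1.4527
z = 1.4527 - 1 = 0.4527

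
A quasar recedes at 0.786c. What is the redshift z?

β = 0.786
(1+β)/(1-β) = 1.786/0.214 = 8.346
√(8.346) = 2.889
z = 2.889 - 1 = 1.889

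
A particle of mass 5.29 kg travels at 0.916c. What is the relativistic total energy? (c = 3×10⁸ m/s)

γ = 1/√(1 - 0.916²) = 2.493
mc² = 5.29 × (3×10⁸)² = 4.761×10¹⁷ J
E = γmc² = 2.493 × 4.761×10¹⁷ = 1.187×10¹⁸ J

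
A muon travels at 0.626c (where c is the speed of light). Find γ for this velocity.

v/c = 0.626, so (v/c)² = 0.391876
1 - (v/c)² = 0.608124
γ = 1/√(0.608124) = 1.282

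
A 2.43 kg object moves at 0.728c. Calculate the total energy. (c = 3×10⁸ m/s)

γ = 1/√(1 - 0.728²) = 1.4586
mc² = 2.43 × (3×10⁸)² = 2.187×10¹⁷ J
E = γmc² = 1.4586 × 2.187×10¹⁷ = 3.190×10¹⁷ J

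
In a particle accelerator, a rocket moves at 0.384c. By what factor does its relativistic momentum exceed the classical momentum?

p_rel = γmv, p_class = mv
Ratio = γ = 1/√(1 - 0.384²)
= 1/√(0.852544) = 1.083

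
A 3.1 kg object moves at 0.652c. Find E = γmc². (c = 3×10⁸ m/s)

γ = 1/√(1 - 0.652²) = 1.319
mc² = 3.1 × (3×10⁸)² = 2.790×10¹⁷ J
E = γmc² = 1.319 × 2.790×10¹⁷ = 3.680×10¹⁷ J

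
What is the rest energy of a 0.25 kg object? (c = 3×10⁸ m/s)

c² = (3×10⁸)² = 9.000×10¹⁶ m²/s²
E₀ = mc² = 0.25 × 9.000×10¹⁶ = 2.250×10¹⁶ J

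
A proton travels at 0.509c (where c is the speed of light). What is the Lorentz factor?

v/c = 0.509, so (v/c)² = 0.259081
1 - (v/c)² = 0.740919
γ = 1/√(0.740919) = 1.162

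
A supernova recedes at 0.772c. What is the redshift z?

β = 0.772
(1+β)/(1-β) = 1.772/0.228 = 7.772
√(7.772) = 2.788
z = 2.788 - 1 = 1.788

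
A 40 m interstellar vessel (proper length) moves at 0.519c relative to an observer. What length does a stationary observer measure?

Proper length L₀ = 40 m
γ = 1/√(1 - 0.519²) = 1.170
L = L₀/γ = 40/1.170 = 34.19 m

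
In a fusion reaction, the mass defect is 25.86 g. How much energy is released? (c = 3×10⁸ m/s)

Convert mass defect: Δm = 25.86 g = 0.02586 kg
E = Δm·c² = 0.02586 × (3×10⁸)²
= 0.02586 × 9×10¹⁶ = 2.327×10¹⁵ J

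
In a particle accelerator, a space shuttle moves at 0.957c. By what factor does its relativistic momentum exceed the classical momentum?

p_rel = γmv, p_class = mv
Ratio = γ = 1/√(1 - 0.957²)
= 1/√(0.084151) = 3.447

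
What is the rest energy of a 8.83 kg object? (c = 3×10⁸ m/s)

c² = (3×10⁸)² = 9.000×10¹⁶ m²/s²
E₀ = mc² = 8.83 × 9.000×10¹⁶ = 7.947×10¹⁷ J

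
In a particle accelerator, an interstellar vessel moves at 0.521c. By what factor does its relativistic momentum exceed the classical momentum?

p_rel = γmv, p_class = mv
Ratio = γ = 1/√(1 - 0.521²)
= 1/√(0.728559) = 1.172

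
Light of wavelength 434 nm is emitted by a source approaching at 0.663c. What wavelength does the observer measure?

β = 0.663
Wavelength Doppler factor = √(0.337/1.663) = √(0.20265) = 0.4502
λ_obs = 434 × 0.4502 = 195.4 nm (blueshift)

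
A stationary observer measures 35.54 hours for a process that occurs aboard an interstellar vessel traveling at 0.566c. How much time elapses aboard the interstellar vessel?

Dilated time Δt = 35.54 hours
γ = 1/√(1 - 0.566²) = 1.213
Δt₀ = Δt/γ = 35.54/1.213 = 29.30 hours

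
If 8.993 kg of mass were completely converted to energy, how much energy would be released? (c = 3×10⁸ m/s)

Using E = mc²:
c² = (3×10⁸)² = 9×10¹⁶ m²/s²
E = 8.993 × 9×10¹⁶ = 8.094×10¹⁷ J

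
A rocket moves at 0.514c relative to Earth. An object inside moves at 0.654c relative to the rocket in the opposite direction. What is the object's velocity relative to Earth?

Object's velocity in rocket frame is u' = -0.654c
u = (u' + v)/(1 + u'v/c²) = (v - 0.654)/(1 - 0.654·v/c²)
Numerator: 0.514 - 0.654 = -0.14
Denominator: 1 - 0.336156 = 0.663844
u = -0.14/0.663844 = -0.2109c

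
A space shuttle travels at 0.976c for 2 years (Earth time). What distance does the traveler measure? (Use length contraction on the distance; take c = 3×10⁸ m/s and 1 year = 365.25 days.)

Earth distance: d = v × t = 0.976c × 2 yr = 1.848×10¹⁶ m
γ = 4.592
d' = d/γ = 1.848×10¹⁶/4.592 = 4.024×10¹⁵ m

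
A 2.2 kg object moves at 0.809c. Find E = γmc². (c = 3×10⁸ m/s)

γ = 1/√(1 - 0.809²) = 1.701
mc² = 2.2 × (3×10⁸)² = 1.980×10¹⁷ J
E = γmc² = 1.701 × 1.980×10¹⁷ = 3.368×10¹⁷ J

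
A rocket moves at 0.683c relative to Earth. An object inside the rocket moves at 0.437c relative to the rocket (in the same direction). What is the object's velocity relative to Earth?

u = (u' + v)/(1 + u'v/c²)
Numerator: 0.437 + 0.683 = 1.12
Denominator: 1 + 0.298471 = 1.298471
u = 1.12/1.298471 = 0.8626c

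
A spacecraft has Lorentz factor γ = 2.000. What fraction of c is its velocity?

From γ = 1/√(1 - v²/c²):
1/γ² = 1/2.000² = 0.2500
v²/c² = 1 - 0.2500 = 0.7500
v/c = √(0.7500) = 0.8660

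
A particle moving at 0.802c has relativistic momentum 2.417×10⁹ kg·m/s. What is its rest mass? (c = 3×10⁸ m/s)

γ = 1/√(1 - 0.802²) = 1.674
v = 0.802 × 3×10⁸ = 2.406×10⁸ m/s
m = p/(γv) = 2.417×10⁹/(1.674 × 2.406×10⁸) = 6.001 kg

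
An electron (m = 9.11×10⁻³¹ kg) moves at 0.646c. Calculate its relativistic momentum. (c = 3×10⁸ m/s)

γ = 1/√(1 - 0.646²) = 1.310
v = 0.646 × 3×10⁸ = 1.938×10⁸ m/s
p = γmv = 1.310 × 9.11×10⁻³¹ × 1.938×10⁸ = 2.313×10⁻²² kg·m/s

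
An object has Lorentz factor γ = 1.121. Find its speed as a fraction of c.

From γ = 1/√(1 - v²/c²):
1/γ² = 1/1.121² = 0.7958
v²/c² = 1 - 0.7958 = 0.2042
v/c = √(0.2042) = 0.4519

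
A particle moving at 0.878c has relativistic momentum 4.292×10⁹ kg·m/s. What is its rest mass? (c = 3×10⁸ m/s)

γ = 1/√(1 - 0.878²) = 2.089
v = 0.878 × 3×10⁸ = 2.634×10⁸ m/s
m = p/(γv) = 4.292×10⁹/(2.089 × 2.634×10⁸) = 7.800 kg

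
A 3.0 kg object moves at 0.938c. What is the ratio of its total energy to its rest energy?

E = γmc², E₀ = mc²
E/E₀ = γ = 1/√(1 - 0.938²) = 2.885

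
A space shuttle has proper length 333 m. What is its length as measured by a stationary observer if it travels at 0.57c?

Proper length L₀ = 333 m
γ = 1/√(1 - 0.57²) = 1.217
L = L₀/γ = 333/1.217 = 273.6 m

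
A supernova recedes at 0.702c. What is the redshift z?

β = 0.702
(1+β)/(1-β) = 1.702/0.298 = 5.711
√(5.711) = 2.390
z = 2.390 - 1 = 1.390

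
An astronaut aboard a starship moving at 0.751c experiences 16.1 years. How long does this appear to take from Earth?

Proper time Δt₀ = 16.1 years
γ = 1/√(1 - 0.751²) = 1.514
Δt = γΔt₀ = 1.514 × 16.1 = 24.38 years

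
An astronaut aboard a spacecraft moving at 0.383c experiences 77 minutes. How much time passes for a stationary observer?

Proper time Δt₀ = 77 minutes
γ = 1/√(1 - 0.383²) = 1.08255
Δt = γΔt₀ = 1.08255 × 77 = 83.36 minutes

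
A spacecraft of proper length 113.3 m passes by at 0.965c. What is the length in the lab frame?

Proper length L₀ = 113.3 m
γ = 1/√(1 - 0.965²) = 3.813
L = L₀/γ = 113.3/3.813 = 29.71 m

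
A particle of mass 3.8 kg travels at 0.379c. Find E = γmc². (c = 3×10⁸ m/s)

γ = 1/√(1 - 0.379²) = 1.0806
mc² = 3.8 × (3×10⁸)² = 3.420×10¹⁷ J
E = γmc² = 1.0806 × 3.420×10¹⁷ = 3.696×10¹⁷ J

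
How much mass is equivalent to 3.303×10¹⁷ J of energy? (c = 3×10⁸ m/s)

From E = mc², we get m = E/c²
c² = (3×10⁸)² = 9×10¹⁶ m²/s²
m = 3.303×10¹⁷ / 9×10¹⁶ = 3.670 kg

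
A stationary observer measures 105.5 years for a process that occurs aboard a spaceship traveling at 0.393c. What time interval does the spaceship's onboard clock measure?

Dilated time Δt = 105.5 years
γ = 1/√(1 - 0.393²) = 1.0875
Δt₀ = Δt/γ = 105.5/1.0875 = 97.01 years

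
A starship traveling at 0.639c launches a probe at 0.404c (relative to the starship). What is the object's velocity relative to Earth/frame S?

u = (u' + v)/(1 + u'v/c²)
Numerator: 0.404 + 0.639 = 1.043
Denominator: 1 + 0.258156 = 1.258156
u = 1.043/1.258156 = 0.8290c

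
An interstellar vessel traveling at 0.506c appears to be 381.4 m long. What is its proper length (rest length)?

Contracted length L = 381.4 m
γ = 1/√(1 - 0.506²) = 1.1594
L₀ = γL = 1.1594 × 381.4 = 442.2 m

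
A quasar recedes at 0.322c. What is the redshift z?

β = 0.322
(1+β)/(1-β) = 1.322/0.678 = 1.950
√(1.950) = 1.3964
z = 1.3964 - 1 = 0.3964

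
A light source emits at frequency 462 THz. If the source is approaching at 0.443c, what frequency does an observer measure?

β = v/c = 0.443
(1+β)/(1-β) = 1.443/0.557 = 2.5907
Doppler factor = √(2.5907) = 1.6096
f_obs = 462 × 1.6096 = 743.6 THz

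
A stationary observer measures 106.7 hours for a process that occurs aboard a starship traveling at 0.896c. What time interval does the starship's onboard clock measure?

Dilated time Δt = 106.7 hours
γ = 1/√(1 - 0.896²) = 2.252
Δt₀ = Δt/γ = 106.7/2.252 = 47.38 hours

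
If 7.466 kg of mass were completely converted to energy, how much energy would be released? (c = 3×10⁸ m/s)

Using E = mc²:
c² = (3×10⁸)² = 9×10¹⁶ m²/s²
E = 7.466 × 9×10¹⁶ = 6.719×10¹⁷ J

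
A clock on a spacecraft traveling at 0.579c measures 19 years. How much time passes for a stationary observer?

Proper time Δt₀ = 19 years
γ = 1/√(1 - 0.579²) = 1.2265
Δt = γΔt₀ = 1.2265 × 19 = 23.30 years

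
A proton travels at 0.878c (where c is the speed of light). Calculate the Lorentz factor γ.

v/c = 0.878, so (v/c)² = 0.770884
1 - (v/c)² = 0.229116
γ = 1/√(0.229116) = 2.089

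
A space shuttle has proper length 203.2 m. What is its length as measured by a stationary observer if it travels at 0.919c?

Proper length L₀ = 203.2 m
γ = 1/√(1 - 0.919²) = 2.5364
L = L₀/γ = 203.2/2.5364 = 80.11 m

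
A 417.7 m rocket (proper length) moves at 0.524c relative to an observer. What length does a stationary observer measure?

Proper length L₀ = 417.7 m
γ = 1/√(1 - 0.524²) = 1.174
L = L₀/γ = 417.7/1.174 = 355.8 m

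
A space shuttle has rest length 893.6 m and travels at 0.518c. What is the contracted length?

Proper length L₀ = 893.6 m
γ = 1/√(1 - 0.518²) = 1.169
L = L₀/γ = 893.6/1.169 = 764.4 m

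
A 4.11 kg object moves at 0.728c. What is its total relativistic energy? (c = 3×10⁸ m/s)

γ = 1/√(1 - 0.728²) = 1.4586
mc² = 4.11 × (3×10⁸)² = 3.699×10¹⁷ J
E = γmc² = 1.4586 × 3.699×10¹⁷ = 5.395×10¹⁷ J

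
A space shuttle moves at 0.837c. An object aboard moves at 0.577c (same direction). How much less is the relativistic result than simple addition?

Classical: u' + v = 0.577 + 0.837 = 1.414c
Relativistic: u = (0.577 + 0.837)/(1 + 0.482949) = 1.414/1.482949 = 0.9535c
Difference: 1.414 - 0.9535 = 0.4605c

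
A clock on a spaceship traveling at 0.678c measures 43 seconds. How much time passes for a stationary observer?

Proper time Δt₀ = 43 seconds
γ = 1/√(1 - 0.678²) = 1.3604
Δt = γΔt₀ = 1.3604 × 43 = 58.50 seconds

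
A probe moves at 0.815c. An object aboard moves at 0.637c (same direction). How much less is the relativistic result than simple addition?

Classical: u' + v = 0.637 + 0.815 = 1.452c
Relativistic: u = (0.637 + 0.815)/(1 + 0.519155) = 1.452/1.519155 = 0.9558c
Difference: 1.452 - 0.9558 = 0.4962c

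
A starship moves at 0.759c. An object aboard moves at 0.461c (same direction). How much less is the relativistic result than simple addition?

Classical: u' + v = 0.461 + 0.759 = 1.22c
Relativistic: u = (0.461 + 0.759)/(1 + 0.349899) = 1.22/1.349899 = 0.9038c
Difference: 1.22 - 0.9038 = 0.3162c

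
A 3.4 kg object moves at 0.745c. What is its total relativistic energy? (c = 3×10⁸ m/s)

γ = 1/√(1 - 0.745²) = 1.499
mc² = 3.4 × (3×10⁸)² = 3.060×10¹⁷ J
E = γmc² = 1.499 × 3.060×10¹⁷ = 4.587×10¹⁷ J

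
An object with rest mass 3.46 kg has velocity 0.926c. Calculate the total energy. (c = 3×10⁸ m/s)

γ = 1/√(1 - 0.926²) = 2.6488
mc² = 3.46 × (3×10⁸)² = 3.114×10¹⁷ J
E = γmc² = 2.6488 × 3.114×10¹⁷ = 8.248×10¹⁷ J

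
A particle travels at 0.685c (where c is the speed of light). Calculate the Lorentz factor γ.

v/c = 0.685, so (v/c)² = 0.469225
1 - (v/c)² = 0.530775
γ = 1/√(0.530775) = 1.373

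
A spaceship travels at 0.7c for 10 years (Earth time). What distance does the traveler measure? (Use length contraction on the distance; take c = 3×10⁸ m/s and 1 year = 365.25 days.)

Earth distance: d = v × t = 0.7c × 10 yr = 6.6271×10¹⁶ m
γ = 1.4003
d' = d/γ = 6.6271×10¹⁶/1.4003 = 4.733×10¹⁶ m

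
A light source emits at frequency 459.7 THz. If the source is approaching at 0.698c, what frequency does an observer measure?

β = v/c = 0.698
(1+β)/(1-β) = 1.698/0.302 = 5.623
Doppler factor = √(5.623) = 2.371
f_obs = 459.7 × 2.371 = 1090 THz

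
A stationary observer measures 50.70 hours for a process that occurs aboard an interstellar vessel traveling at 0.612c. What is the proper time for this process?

Dilated time Δt = 50.70 hours
γ = 1/√(1 - 0.612²) = 1.2644
Δt₀ = Δt/γ = 50.70/1.2644 = 40.10 hours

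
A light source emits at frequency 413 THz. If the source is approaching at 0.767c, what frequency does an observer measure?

β = v/c = 0.767
(1+β)/(1-β) = 1.767/0.233 = 7.584
Doppler factor = √(7.584) = 2.754
f_obs = 413 × 2.754 = 1137 THz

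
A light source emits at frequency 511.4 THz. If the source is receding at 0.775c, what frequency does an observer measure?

β = v/c = 0.775
(1-β)/(1+β) = 0.225/1.775 = 0.12676
Doppler factor = √(0.12676) = 0.3560
f_obs = 511.4 × 0.3560 = 182.1 THz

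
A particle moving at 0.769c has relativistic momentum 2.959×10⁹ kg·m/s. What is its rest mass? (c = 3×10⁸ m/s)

γ = 1/√(1 - 0.769²) = 1.5643
v = 0.769 × 3×10⁸ = 2.307×10⁸ m/s
m = p/(γv) = 2.959×10⁹/(1.5643 × 2.307×10⁸) = 8.199 kg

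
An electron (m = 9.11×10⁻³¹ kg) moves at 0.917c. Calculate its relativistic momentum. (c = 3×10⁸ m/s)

γ = 1/√(1 - 0.917²) = 2.507
v = 0.917 × 3×10⁸ = 2.751×10⁸ m/s
p = γmv = 2.507 × 9.11×10⁻³¹ × 2.751×10⁸ = 6.283×10⁻²² kg·m/s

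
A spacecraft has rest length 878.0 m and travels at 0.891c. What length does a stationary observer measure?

Proper length L₀ = 878.0 m
γ = 1/√(1 - 0.891²) = 2.2026
L = L₀/γ = 878.0/2.2026 = 398.6 m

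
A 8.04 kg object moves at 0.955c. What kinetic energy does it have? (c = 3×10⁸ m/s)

γ = 1/√(1 - 0.955²) = 3.371
γ - 1 = 2.371
KE = (γ-1)mc² = 2.371 × 8.04 × (3×10⁸)² = 1.716×10¹⁸ J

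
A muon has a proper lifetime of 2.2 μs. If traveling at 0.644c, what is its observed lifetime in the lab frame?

Proper lifetime τ₀ = 2.2 μs
γ = 1/√(1 - 0.644²) = 1.3071
τ = γτ₀ = 1.3071 × 2.2 μs = 2.876 μs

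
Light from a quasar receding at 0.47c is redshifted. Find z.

β = 0.47
(1+β)/(1-β) = 1.47/0.53 = 2.7736
√(2.7736) = 1.6654
z = 1.6654 - 1 = 0.6654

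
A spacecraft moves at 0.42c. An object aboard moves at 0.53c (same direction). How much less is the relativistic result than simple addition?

Classical: u' + v = 0.53 + 0.42 = 0.95c
Relativistic: u = (0.53 + 0.42)/(1 + 0.2226) = 0.95/1.2226 = 0.7770c
Difference: 0.95 - 0.7770 = 0.1730c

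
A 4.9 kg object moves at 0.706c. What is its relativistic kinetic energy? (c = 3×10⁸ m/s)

γ = 1/√(1 - 0.706²) = 1.412
γ - 1 = 0.4120
KE = (γ-1)mc² = 0.4120 × 4.9 × (3×10⁸)² = 1.817×10¹⁷ J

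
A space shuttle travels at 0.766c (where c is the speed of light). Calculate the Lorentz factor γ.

v/c = 0.766, so (v/c)² = 0.586756
1 - (v/c)² = 0.413244
γ = 1/√(0.413244) = 1.556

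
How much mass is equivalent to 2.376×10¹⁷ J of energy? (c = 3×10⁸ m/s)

From E = mc², we get m = E/c²
c² = (3×10⁸)² = 9×10¹⁶ m²/s²
m = 2.376×10¹⁷ / 9×10¹⁶ = 2.640 kg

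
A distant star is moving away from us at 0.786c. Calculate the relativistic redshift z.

β = 0.786
(1+β)/(1-β) = 1.786/0.214 = 8.346
√(8.346) = 2.889
z = 2.889 - 1 = 1.889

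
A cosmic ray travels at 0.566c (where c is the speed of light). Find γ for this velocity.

v/c = 0.566, so (v/c)² = 0.320356
1 - (v/c)² = 0.679644
γ = 1/√(0.679644) = 1.213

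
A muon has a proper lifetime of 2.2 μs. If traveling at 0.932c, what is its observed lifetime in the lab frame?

Proper lifetime τ₀ = 2.2 μs
γ = 1/√(1 - 0.932²) = 2.759
τ = γτ₀ = 2.759 × 2.2 μs = 6.070 μs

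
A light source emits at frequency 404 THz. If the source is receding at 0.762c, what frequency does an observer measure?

β = v/c = 0.762
(1-β)/(1+β) = 0.238/1.762 = 0.13507
Doppler factor = √(0.13507) = 0.3675
f_obs = 404 × 0.3675 = 148.5 THz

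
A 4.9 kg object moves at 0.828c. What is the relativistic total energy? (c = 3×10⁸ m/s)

γ = 1/√(1 - 0.828²) = 1.7834
mc² = 4.9 × (3×10⁸)² = 4.410×10¹⁷ J
E = γmc² = 1.7834 × 4.410×10¹⁷ = 7.865×10¹⁷ J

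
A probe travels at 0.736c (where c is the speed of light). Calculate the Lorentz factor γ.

v/c = 0.736, so (v/c)² = 0.541696
1 - (v/c)² = 0.458304
γ = 1/√(0.458304) = 1.477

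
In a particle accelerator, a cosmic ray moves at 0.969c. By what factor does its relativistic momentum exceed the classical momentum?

p_rel = γmv, p_class = mv
Ratio = γ = 1/√(1 - 0.969²)
= 1/√(0.061039) = 4.048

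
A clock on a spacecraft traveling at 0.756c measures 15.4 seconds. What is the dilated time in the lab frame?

Proper time Δt₀ = 15.4 seconds
γ = 1/√(1 - 0.756²) = 1.528
Δt = γΔt₀ = 1.528 × 15.4 = 23.53 seconds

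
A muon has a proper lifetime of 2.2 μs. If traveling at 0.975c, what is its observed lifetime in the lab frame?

Proper lifetime τ₀ = 2.2 μs
γ = 1/√(1 - 0.975²) = 4.5004
τ = γτ₀ = 4.5004 × 2.2 μs = 9.901 μs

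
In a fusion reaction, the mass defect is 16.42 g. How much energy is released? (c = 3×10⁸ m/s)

Convert mass defect: Δm = 16.42 g = 0.01642 kg
E = Δm·c² = 0.01642 × (3×10⁸)²
= 0.01642 × 9×10¹⁶ = 1.478×10¹⁵ J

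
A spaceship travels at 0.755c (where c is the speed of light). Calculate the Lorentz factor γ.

v/c = 0.755, so (v/c)² = 0.570025
1 - (v/c)² = 0.429975
γ = 1/√(0.429975) = 1.525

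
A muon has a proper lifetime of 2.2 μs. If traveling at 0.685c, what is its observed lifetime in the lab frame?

Proper lifetime τ₀ = 2.2 μs
γ = 1/√(1 - 0.685²) = 1.3726
τ = γτ₀ = 1.3726 × 2.2 μs = 3.020 μs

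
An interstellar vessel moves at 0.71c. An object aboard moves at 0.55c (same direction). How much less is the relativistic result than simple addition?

Classical: u' + v = 0.55 + 0.71 = 1.26c
Relativistic: u = (0.55 + 0.71)/(1 + 0.3905) = 1.26/1.3905 = 0.9061c
Difference: 1.26 - 0.9061 = 0.3539c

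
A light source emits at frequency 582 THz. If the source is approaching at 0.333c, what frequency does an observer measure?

β = v/c = 0.333
(1+β)/(1-β) = 1.333/0.667 = 1.9985
Doppler factor = √(1.9985) = 1.4137
f_obs = 582 × 1.4137 = 822.8 THz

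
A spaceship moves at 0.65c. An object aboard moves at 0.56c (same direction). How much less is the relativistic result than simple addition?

Classical: u' + v = 0.56 + 0.65 = 1.21c
Relativistic: u = (0.56 + 0.65)/(1 + 0.364) = 1.21/1.364 = 0.8871c
Difference: 1.21 - 0.8871 = 0.3229c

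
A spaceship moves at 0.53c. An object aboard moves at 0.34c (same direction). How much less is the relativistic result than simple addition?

Classical: u' + v = 0.34 + 0.53 = 0.87c
Relativistic: u = (0.34 + 0.53)/(1 + 0.1802) = 0.87/1.1802 = 0.7372c
Difference: 0.87 - 0.7372 = 0.1328c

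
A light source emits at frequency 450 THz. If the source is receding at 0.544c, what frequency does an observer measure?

β = v/c = 0.544
(1-β)/(1+β) = 0.456/1.544 = 0.29534
Doppler factor = √(0.29534) = 0.54345
f_obs = 450 × 0.54345 = 244.6 THz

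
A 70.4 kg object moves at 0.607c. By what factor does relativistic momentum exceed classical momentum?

p_rel = γmv, p_class = mv
Ratio = γ = 1/√(1 - 0.607²) = 1.258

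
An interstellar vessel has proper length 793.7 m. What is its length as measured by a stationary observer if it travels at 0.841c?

Proper length L₀ = 793.7 m
γ = 1/√(1 - 0.841²) = 1.8483
L = L₀/γ = 793.7/1.8483 = 429.4 m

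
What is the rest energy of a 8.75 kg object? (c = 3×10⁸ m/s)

c² = (3×10⁸)² = 9.000×10¹⁶ m²/s²
E₀ = mc² = 8.75 × 9.000×10¹⁶ = 7.875×10¹⁷ J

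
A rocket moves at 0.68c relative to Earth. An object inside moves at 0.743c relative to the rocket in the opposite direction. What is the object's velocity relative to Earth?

Object's velocity in rocket frame is u' = -0.743c
u = (u' + v)/(1 + u'v/c²) = (v - 0.743)/(1 - 0.743·v/c²)
Numerator: 0.68 - 0.743 = -0.063
Denominator: 1 - 0.50524 = 0.49476
u = -0.063/0.49476 = -0.1273c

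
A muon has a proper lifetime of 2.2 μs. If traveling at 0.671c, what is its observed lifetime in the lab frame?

Proper lifetime τ₀ = 2.2 μs
γ = 1/√(1 - 0.671²) = 1.3487
τ = γτ₀ = 1.3487 × 2.2 μs = 2.967 μs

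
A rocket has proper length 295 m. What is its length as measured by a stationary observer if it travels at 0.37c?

Proper length L₀ = 295 m
γ = 1/√(1 - 0.37²) = 1.0764
L = L₀/γ = 295/1.0764 = 274.1 m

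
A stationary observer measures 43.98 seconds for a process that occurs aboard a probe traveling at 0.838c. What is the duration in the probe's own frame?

Dilated time Δt = 43.98 seconds
γ = 1/√(1 - 0.838²) = 1.8326
Δt₀ = Δt/γ = 43.98/1.8326 = 24.00 seconds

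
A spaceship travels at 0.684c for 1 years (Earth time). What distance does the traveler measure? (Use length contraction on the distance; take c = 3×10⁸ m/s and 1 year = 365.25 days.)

Earth distance: d = v × t = 0.684c × 1 yr = 6.476×10¹⁵ m
γ = 1.371
d' = d/γ = 6.476×10¹⁵/1.371 = 4.724×10¹⁵ m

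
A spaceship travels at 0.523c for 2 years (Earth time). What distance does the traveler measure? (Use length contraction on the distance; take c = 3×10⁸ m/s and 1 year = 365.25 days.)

Earth distance: d = v × t = 0.523c × 2 yr = 9.9028×10¹⁵ m
γ = 1.1733
d' = d/γ = 9.9028×10¹⁵/1.1733 = 8.440×10¹⁵ m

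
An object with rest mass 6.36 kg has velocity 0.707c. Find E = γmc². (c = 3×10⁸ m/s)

γ = 1/√(1 - 0.707²) = 1.414
mc² = 6.36 × (3×10⁸)² = 5.724×10¹⁷ J
E = γmc² = 1.414 × 5.724×10¹⁷ = 8.094×10¹⁷ J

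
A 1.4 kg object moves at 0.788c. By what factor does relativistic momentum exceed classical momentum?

p_rel = γmv, p_class = mv
Ratio = γ = 1/√(1 - 0.788²) = 1.624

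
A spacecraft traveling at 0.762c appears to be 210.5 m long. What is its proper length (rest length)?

Contracted length L = 210.5 m
γ = 1/√(1 - 0.762²) = 1.5442
L₀ = γL = 1.5442 × 210.5 = 325.1 m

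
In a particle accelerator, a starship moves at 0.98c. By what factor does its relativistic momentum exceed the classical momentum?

p_rel = γmv, p_class = mv
Ratio = γ = 1/√(1 - 0.98²)
= 1/√(0.0396) = 5.025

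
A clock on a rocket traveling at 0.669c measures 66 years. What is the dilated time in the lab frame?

Proper time Δt₀ = 66 years
γ = 1/√(1 - 0.669²) = 1.3454
Δt = γΔt₀ = 1.3454 × 66 = 88.80 years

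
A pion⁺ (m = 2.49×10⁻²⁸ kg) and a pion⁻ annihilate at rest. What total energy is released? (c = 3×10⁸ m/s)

Both particles have the same rest mass, so total mass = 2m
E = 2m·c² = 2 × 2.49×10⁻²⁸ × (3×10⁸)²
= 2 × 2.49×10⁻²⁸ × 9×10¹⁶
= 4.482×10⁻¹¹ J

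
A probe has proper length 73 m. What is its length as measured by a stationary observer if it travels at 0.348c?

Proper length L₀ = 73 m
γ = 1/√(1 - 0.348²) = 1.0667
L = L₀/γ = 73/1.0667 = 68.44 m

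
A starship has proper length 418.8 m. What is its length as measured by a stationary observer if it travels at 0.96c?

Proper length L₀ = 418.8 m
γ = 1/√(1 - 0.96²) = 3.571
L = L₀/γ = 418.8/3.571 = 117.3 m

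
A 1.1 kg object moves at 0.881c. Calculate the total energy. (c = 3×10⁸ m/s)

γ = 1/√(1 - 0.881²) = 2.114
mc² = 1.1 × (3×10⁸)² = 9.900×10¹⁶ J
E = γmc² = 2.114 × 9.900×10¹⁶ = 2.093×10¹⁷ J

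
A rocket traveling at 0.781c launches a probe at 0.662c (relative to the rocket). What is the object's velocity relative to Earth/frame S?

u = (u' + v)/(1 + u'v/c²)
Numerator: 0.662 + 0.781 = 1.443
Denominator: 1 + 0.517022 = 1.517022
u = 1.443/1.517022 = 0.9512c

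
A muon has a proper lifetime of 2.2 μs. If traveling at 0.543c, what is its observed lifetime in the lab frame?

Proper lifetime τ₀ = 2.2 μs
γ = 1/√(1 - 0.543²) = 1.191
τ = γτ₀ = 1.191 × 2.2 μs = 2.620 μs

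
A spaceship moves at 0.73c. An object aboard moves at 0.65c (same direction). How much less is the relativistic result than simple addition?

Classical: u' + v = 0.65 + 0.73 = 1.38c
Relativistic: u = (0.65 + 0.73)/(1 + 0.4745) = 1.38/1.4745 = 0.9359c
Difference: 1.38 - 0.9359 = 0.4441c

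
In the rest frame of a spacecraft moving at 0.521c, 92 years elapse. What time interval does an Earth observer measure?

Proper time Δt₀ = 92 years
γ = 1/√(1 - 0.521²) = 1.172
Δt = γΔt₀ = 1.172 × 92 = 107.8 years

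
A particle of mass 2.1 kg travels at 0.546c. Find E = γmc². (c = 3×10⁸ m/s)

γ = 1/√(1 - 0.546²) = 1.1936
mc² = 2.1 × (3×10⁸)² = 1.890×10¹⁷ J
E = γmc² = 1.1936 × 1.890×10¹⁷ = 2.256×10¹⁷ J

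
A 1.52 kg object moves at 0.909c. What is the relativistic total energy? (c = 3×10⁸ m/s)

γ = 1/√(1 - 0.909²) = 2.399
mc² = 1.52 × (3×10⁸)² = 1.368×10¹⁷ J
E = γmc² = 2.399 × 1.368×10¹⁷ = 3.282×10¹⁷ J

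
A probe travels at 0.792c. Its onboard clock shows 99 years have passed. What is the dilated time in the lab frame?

Proper time Δt₀ = 99 years
γ = 1/√(1 - 0.792²) = 1.638
Δt = γΔt₀ = 1.638 × 99 = 162.2 years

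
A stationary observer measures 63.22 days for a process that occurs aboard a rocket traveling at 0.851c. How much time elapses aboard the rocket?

Dilated time Δt = 63.22 days
γ = 1/√(1 - 0.851²) = 1.904
Δt₀ = Δt/γ = 63.22/1.904 = 33.20 days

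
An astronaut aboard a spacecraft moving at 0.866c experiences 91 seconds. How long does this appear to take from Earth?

Proper time Δt₀ = 91 seconds
γ = 1/√(1 - 0.866²) = 2.000
Δt = γΔt₀ = 2.000 × 91 = 182.0 seconds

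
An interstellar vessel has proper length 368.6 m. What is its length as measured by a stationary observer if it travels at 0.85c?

Proper length L₀ = 368.6 m
γ = 1/√(1 - 0.85²) = 1.898
L = L₀/γ = 368.6/1.898 = 194.2 m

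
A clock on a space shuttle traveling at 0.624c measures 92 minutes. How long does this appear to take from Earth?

Proper time Δt₀ = 92 minutes
γ = 1/√(1 - 0.624²) = 1.2797
Δt = γΔt₀ = 1.2797 × 92 = 117.7 minutes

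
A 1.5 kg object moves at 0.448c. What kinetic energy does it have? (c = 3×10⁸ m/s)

γ = 1/√(1 - 0.448²) = 1.1185
γ - 1 = 0.1185
KE = (γ-1)mc² = 0.1185 × 1.5 × (3×10⁸)² = 1.600×10¹⁶ J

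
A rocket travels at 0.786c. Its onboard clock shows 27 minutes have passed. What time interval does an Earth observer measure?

Proper time Δt₀ = 27 minutes
γ = 1/√(1 - 0.786²) = 1.6175
Δt = γΔt₀ = 1.6175 × 27 = 43.67 minutes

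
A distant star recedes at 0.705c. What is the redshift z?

β = 0.705
(1+β)/(1-β) = 1.705/0.295 = 5.780
√(5.780) = 2.404
z = 2.404 - 1 = 1.404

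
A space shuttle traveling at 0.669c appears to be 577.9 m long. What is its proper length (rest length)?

Contracted length L = 577.9 m
γ = 1/√(1 - 0.669²) = 1.3454
L₀ = γL = 1.3454 × 577.9 = 777.5 m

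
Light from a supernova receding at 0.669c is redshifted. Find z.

β = 0.669
(1+β)/(1-β) = 1.669/0.331 = 5.0423
√(5.0423) = 2.246
z = 2.246 - 1 = 1.246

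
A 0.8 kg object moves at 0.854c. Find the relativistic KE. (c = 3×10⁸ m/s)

γ = 1/√(1 - 0.854²) = 1.9221
γ - 1 = 0.9221
KE = (γ-1)mc² = 0.9221 × 0.8 × (3×10⁸)² = 6.639×10¹⁶ J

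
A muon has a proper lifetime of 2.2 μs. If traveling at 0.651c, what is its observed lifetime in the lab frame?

Proper lifetime τ₀ = 2.2 μs
γ = 1/√(1 - 0.651²) = 1.3174
τ = γτ₀ = 1.3174 × 2.2 μs = 2.898 μs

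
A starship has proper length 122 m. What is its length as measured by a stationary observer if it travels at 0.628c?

Proper length L₀ = 122 m
γ = 1/√(1 - 0.628²) = 1.285
L = L₀/γ = 122/1.285 = 94.94 m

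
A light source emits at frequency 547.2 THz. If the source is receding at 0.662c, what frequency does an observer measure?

β = v/c = 0.662
(1-β)/(1+β) = 0.338/1.662 = 0.2034
Doppler factor = √(0.2034) = 0.4510
f_obs = 547.2 × 0.4510 = 246.8 THz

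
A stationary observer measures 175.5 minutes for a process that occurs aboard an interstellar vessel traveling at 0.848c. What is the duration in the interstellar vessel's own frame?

Dilated time Δt = 175.5 minutes
γ = 1/√(1 - 0.848²) = 1.8868
Δt₀ = Δt/γ = 175.5/1.8868 = 93.01 minutes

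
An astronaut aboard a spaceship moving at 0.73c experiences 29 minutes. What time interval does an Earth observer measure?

Proper time Δt₀ = 29 minutes
γ = 1/√(1 - 0.73²) = 1.463
Δt = γΔt₀ = 1.463 × 29 = 42.43 minutes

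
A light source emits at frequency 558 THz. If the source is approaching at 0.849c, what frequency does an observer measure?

β = v/c = 0.849
(1+β)/(1-β) = 1.849/0.151 = 12.245
Doppler factor = √(12.245) = 3.4993
f_obs = 558 × 3.4993 = 1953 THz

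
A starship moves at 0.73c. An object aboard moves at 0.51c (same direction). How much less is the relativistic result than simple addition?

Classical: u' + v = 0.51 + 0.73 = 1.24c
Relativistic: u = (0.51 + 0.73)/(1 + 0.3723) = 1.24/1.3723 = 0.9036c
Difference: 1.24 - 0.9036 = 0.3364c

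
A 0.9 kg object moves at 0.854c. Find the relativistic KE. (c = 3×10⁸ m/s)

γ = 1/√(1 - 0.854²) = 1.9221
γ - 1 = 0.9221
KE = (γ-1)mc² = 0.9221 × 0.9 × (3×10⁸)² = 7.469×10¹⁶ J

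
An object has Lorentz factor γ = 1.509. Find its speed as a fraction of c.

From γ = 1/√(1 - v²/c²):
1/γ² = 1/1.509² = 0.4392
v²/c² = 1 - 0.4392 = 0.5608
v/c = √(0.5608) = 0.7489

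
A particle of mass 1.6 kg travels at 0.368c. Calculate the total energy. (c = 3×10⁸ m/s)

γ = 1/√(1 - 0.368²) = 1.0755
mc² = 1.6 × (3×10⁸)² = 1.440×10¹⁷ J
E = γmc² = 1.0755 × 1.440×10¹⁷ = 1.549×10¹⁷ J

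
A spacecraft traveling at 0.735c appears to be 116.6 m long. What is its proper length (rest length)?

Contracted length L = 116.6 m
γ = 1/√(1 - 0.735²) = 1.475
L₀ = γL = 1.475 × 116.6 = 172.0 m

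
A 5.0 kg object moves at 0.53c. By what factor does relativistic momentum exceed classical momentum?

p_rel = γmv, p_class = mv
Ratio = γ = 1/√(1 - 0.53²) = 1.179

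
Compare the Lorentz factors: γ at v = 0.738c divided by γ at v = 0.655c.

γ₁ = 1/√(1 - 0.738²) = 1.482
γ₂ = 1/√(1 - 0.655²) = 1.323
γ₁/γ₂ = 1.482/1.323 = 1.120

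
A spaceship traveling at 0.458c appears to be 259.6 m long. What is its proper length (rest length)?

Contracted length L = 259.6 m
γ = 1/√(1 - 0.458²) = 1.1249
L₀ = γL = 1.1249 × 259.6 = 292.0 m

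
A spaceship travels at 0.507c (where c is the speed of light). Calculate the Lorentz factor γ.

v/c = 0.507, so (v/c)² = 0.257049
1 - (v/c)² = 0.742951
γ = 1/√(0.742951) = 1.160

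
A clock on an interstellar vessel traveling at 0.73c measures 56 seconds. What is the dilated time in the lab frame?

Proper time Δt₀ = 56 seconds
γ = 1/√(1 - 0.73²) = 1.4632
Δt = γΔt₀ = 1.4632 × 56 = 81.94 seconds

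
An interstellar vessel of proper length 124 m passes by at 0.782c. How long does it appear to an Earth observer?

Proper length L₀ = 124 m
γ = 1/√(1 - 0.782²) = 1.6044
L = L₀/γ = 124/1.6044 = 77.29 m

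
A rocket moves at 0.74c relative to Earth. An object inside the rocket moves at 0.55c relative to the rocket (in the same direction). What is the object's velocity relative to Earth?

u = (u' + v)/(1 + u'v/c²)
Numerator: 0.55 + 0.74 = 1.29
Denominator: 1 + 0.407 = 1.407
u = 1.29/1.407 = 0.9168c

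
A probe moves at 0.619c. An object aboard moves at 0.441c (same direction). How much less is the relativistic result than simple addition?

Classical: u' + v = 0.441 + 0.619 = 1.06c
Relativistic: u = (0.441 + 0.619)/(1 + 0.272979) = 1.06/1.272979 = 0.8327c
Difference: 1.06 - 0.8327 = 0.2273c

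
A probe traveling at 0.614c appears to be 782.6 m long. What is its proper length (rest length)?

Contracted length L = 782.6 m
γ = 1/√(1 - 0.614²) = 1.2669
L₀ = γL = 1.2669 × 782.6 = 991.5 m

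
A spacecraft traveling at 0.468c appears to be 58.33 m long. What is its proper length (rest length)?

Contracted length L = 58.33 m
γ = 1/√(1 - 0.468²) = 1.13157
L₀ = γL = 1.13157 × 58.33 = 66.00 m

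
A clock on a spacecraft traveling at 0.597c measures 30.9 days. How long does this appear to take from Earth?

Proper time Δt₀ = 30.9 days
γ = 1/√(1 - 0.597²) = 1.2465
Δt = γΔt₀ = 1.2465 × 30.9 = 38.52 days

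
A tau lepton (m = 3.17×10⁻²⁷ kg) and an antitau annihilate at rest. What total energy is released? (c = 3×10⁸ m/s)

Both particles have the same rest mass, so total mass = 2m
E = 2m·c² = 2 × 3.17×10⁻²⁷ × (3×10⁸)²
= 2 × 3.17×10⁻²⁷ × 9×10¹⁶
= 5.706×10⁻¹⁰ J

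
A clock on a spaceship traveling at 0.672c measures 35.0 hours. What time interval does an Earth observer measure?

Proper time Δt₀ = 35.0 hours
γ = 1/√(1 - 0.672²) = 1.3503
Δt = γΔt₀ = 1.3503 × 35.0 = 47.26 hours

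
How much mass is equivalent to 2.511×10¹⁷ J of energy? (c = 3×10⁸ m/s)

From E = mc², we get m = E/c²
c² = (3×10⁸)² = 9×10¹⁶ m²/s²
m = 2.511×10¹⁷ / 9×10¹⁶ = 2.790 kg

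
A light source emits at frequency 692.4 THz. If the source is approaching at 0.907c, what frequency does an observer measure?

β = v/c = 0.907
(1+β)/(1-β) = 1.907/0.093 = 20.505
Doppler factor = √(20.505) = 4.528
f_obs = 692.4 × 4.528 = 3135 THz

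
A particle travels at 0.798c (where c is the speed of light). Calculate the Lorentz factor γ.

v/c = 0.798, so (v/c)² = 0.636804
1 - (v/c)² = 0.363196
γ = 1/√(0.363196) = 1.659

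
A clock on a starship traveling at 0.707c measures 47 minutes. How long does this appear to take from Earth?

Proper time Δt₀ = 47 minutes
γ = 1/√(1 - 0.707²) = 1.414
Δt = γΔt₀ = 1.414 × 47 = 66.46 minutes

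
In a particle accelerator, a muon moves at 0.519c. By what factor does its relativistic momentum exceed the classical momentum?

p_rel = γmv, p_class = mv
Ratio = γ = 1/√(1 - 0.519²)
= 1/√(0.730639) = 1.170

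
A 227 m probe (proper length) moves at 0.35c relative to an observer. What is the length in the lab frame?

Proper length L₀ = 227 m
γ = 1/√(1 - 0.35²) = 1.0675
L = L₀/γ = 227/1.0675 = 212.6 m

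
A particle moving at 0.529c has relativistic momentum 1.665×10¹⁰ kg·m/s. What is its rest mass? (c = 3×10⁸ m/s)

γ = 1/√(1 - 0.529²) = 1.1784
v = 0.529 × 3×10⁸ = 1.587×10⁸ m/s
m = p/(γv) = 1.665×10¹⁰/(1.1784 × 1.587×10⁸) = 89.03 kg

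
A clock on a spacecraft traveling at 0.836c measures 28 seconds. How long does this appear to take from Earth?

Proper time Δt₀ = 28 seconds
γ = 1/√(1 - 0.836²) = 1.8224
Δt = γΔt₀ = 1.8224 × 28 = 51.03 seconds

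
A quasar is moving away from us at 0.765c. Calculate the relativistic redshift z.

β = 0.765
(1+β)/(1-β) = 1.765/0.235 = 7.511
√(7.511) = 2.741
z = 2.741 - 1 = 1.741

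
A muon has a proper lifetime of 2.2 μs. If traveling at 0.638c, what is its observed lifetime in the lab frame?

Proper lifetime τ₀ = 2.2 μs
γ = 1/√(1 - 0.638²) = 1.2986
τ = γτ₀ = 1.2986 × 2.2 μs = 2.857 μs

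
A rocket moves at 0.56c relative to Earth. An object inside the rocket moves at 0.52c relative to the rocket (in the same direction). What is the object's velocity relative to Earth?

u = (u' + v)/(1 + u'v/c²)
Numerator: 0.52 + 0.56 = 1.08
Denominator: 1 + 0.2912 = 1.2912
u = 1.08/1.2912 = 0.8364c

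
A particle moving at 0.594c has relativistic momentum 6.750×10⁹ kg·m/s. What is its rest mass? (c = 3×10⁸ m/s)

γ = 1/√(1 - 0.594²) = 1.243
v = 0.594 × 3×10⁸ = 1.782×10⁸ m/s
m = p/(γv) = 6.750×10⁹/(1.243 × 1.782×10⁸) = 30.47 kg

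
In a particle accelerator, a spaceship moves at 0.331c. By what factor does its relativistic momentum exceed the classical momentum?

p_rel = γmv, p_class = mv
Ratio = γ = 1/√(1 - 0.331²)
= 1/√(0.890439) = 1.060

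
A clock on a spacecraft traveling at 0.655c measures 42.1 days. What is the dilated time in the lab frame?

Proper time Δt₀ = 42.1 days
γ = 1/√(1 - 0.655²) = 1.3234
Δt = γΔt₀ = 1.3234 × 42.1 = 55.72 days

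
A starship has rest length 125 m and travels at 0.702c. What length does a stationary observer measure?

Proper length L₀ = 125 m
γ = 1/√(1 - 0.702²) = 1.4041
L = L₀/γ = 125/1.4041 = 89.02 m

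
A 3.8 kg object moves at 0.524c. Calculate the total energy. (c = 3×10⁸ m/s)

γ = 1/√(1 - 0.524²) = 1.174
mc² = 3.8 × (3×10⁸)² = 3.420×10¹⁷ J
E = γmc² = 1.174 × 3.420×10¹⁷ = 4.015×10¹⁷ J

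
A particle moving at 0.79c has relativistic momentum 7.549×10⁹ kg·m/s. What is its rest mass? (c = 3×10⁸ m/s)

γ = 1/√(1 - 0.79²) = 1.631
v = 0.79 × 3×10⁸ = 2.370×10⁸ m/s
m = p/(γv) = 7.549×10⁹/(1.631 × 2.370×10⁸) = 19.53 kg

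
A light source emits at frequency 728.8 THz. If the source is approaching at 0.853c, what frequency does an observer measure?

β = v/c = 0.853
(1+β)/(1-β) = 1.853/0.147 = 12.605
Doppler factor = √(12.605) = 3.5504
f_obs = 728.8 × 3.5504 = 2588 THz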